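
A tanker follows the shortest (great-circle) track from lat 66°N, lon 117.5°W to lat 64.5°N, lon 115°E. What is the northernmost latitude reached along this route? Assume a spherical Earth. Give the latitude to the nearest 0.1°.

The great circle lies in the plane with unit normal n̂ = (p₁ × p₂)/|p₁ × p₂|.
Here n̂_z ≈ -0.200; the vertex latitude is φ_max = arccos|n̂_z| ≈ 78.5°.

≈ 78.5°N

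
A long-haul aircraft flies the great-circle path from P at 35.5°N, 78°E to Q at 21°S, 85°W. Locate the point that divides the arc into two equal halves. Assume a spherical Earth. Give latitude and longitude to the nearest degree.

Convert each endpoint to a unit vector on the sphere (x = cos φ cos λ, y = cos φ sin λ, z = sin φ).
The central angle between the endpoints is δ = arccos(p₁·p₂) ≈ 2.779 rad (159.2°).
Interpolate at f = 1/2 with slerp weights a = sin((1−f)δ)/sin δ ≈ 2.772, b = sin(fδ)/sin δ ≈ 2.772.
p = a·p₁ + b·p₂ ≈ (0.695, -0.371, 0.616); φ = arcsin(p_z) ≈ 38.05°, λ = atan2(p_y, p_x) ≈ -28.08°.

≈ 38°N, 28°W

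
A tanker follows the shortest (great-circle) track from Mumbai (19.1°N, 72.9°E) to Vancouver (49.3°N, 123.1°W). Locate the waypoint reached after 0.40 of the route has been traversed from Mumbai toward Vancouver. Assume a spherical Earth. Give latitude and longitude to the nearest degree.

Write both endpoints as unit vectors p₁, p₂ with components (cos φ cos λ, cos φ sin λ, sin φ).
The central angle between the endpoints is δ = arccos(p₁·p₂) ≈ 1.922 rad (110.1°).
Interpolate at f = 0.40 with slerp weights a = sin((1−f)δ)/sin δ ≈ 0.974, b = sin(fδ)/sin δ ≈ 0.741.
p = a·p₁ + b·p₂ ≈ (0.007, 0.475, 0.880); φ = arcsin(p_z) ≈ 61.65°, λ = atan2(p_y, p_x) ≈ 89.18°.

≈ 62°N, 89°E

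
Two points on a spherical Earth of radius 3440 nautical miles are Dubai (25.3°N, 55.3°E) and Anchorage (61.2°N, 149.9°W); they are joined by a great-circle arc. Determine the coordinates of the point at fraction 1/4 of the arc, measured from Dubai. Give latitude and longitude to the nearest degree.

≈ 47°N, 62°E

Write both endpoints as unit vectors p₁, p₂ with components (cos φ cos λ, cos φ sin λ, sin φ).
The central angle between the endpoints is δ = arccos(p₁·p₂) ≈ 1.590 rad (91.1°).
Interpolate at f = 1/4 with slerp weights a = sin((1−f)δ)/sin δ ≈ 0.930, b = sin(fδ)/sin δ ≈ 0.387.
p = a·p₁ + b·p₂ ≈ (0.317, 0.597, 0.737); φ = arcsin(p_z) ≈ 47.45°, λ = atan2(p_y, p_x) ≈ 62.05°.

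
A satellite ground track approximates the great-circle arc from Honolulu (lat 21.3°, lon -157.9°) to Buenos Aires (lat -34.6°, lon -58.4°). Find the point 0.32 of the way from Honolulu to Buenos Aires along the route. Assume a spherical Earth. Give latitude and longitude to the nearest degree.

The haversine formula gives a central angle δ ≈ 1.910 rad (109.4°) between the endpoints.
Interpolate at f = 0.32 with slerp weights a = sin((1−f)δ)/sin δ ≈ 1.022, b = sin(fδ)/sin δ ≈ 0.609.
p = a·p₁ + b·p₂ ≈ (-0.619, -0.785, 0.025); φ = arcsin(p_z) ≈ 1.46°, λ = atan2(p_y, p_x) ≈ -128.28°.

≈ lat 1°, lon -128°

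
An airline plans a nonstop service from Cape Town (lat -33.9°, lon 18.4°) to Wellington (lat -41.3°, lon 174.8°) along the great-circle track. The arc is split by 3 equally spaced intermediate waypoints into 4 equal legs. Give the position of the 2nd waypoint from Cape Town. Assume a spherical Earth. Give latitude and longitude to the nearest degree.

≈ lat -75°, lon 83°

Write both endpoints as unit vectors p₁, p₂ with components (cos φ cos λ, cos φ sin λ, sin φ).
The central angle between the endpoints is δ = arccos(p₁·p₂) ≈ 1.776 rad (101.7°).
Interpolate at f = 2/4 with slerp weights a = sin((1−f)δ)/sin δ ≈ 0.792, b = sin(fδ)/sin δ ≈ 0.792.
p = a·p₁ + b·p₂ ≈ (0.031, 0.261, -0.965); φ = arcsin(p_z) ≈ -74.73°, λ = atan2(p_y, p_x) ≈ 83.19°.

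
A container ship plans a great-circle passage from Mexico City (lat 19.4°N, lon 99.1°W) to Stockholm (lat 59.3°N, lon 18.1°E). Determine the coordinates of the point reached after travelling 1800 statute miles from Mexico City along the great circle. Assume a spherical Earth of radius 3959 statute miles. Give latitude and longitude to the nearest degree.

The haversine formula gives a central angle δ ≈ 1.505 rad (86.2°) between the endpoints. The total great-circle distance is δ·R ≈ 1.505 × 3959 ≈ 5959 mi, so the target fraction is f = 1800/5959 ≈ 0.302.
Interpolate at f ≈ 0.302 with slerp weights a = sin((1−f)δ)/sin δ ≈ 0.870, b = sin(fδ)/sin δ ≈ 0.440.
p = a·p₁ + b·p₂ ≈ (0.084, -0.740, 0.667); φ = arcsin(p_z) ≈ 41.86°, λ = atan2(p_y, p_x) ≈ -83.54°.

≈ lat 42°N, lon 84°W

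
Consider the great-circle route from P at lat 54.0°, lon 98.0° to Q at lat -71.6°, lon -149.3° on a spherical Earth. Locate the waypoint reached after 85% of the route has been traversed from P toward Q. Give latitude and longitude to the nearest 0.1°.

≈ lat -60.5°, lon 161.1°

From cos δ = sin φ₁ sin φ₂ + cos φ₁ cos φ₂ cos Δλ, the central angle is δ ≈ 2.567 rad (147.1°).
Interpolate at f = 0.85 with slerp weights a = sin((1−f)δ)/sin δ ≈ 0.691, b = sin(fδ)/sin δ ≈ 1.506.
p = a·p₁ + b·p₂ ≈ (-0.465, 0.159, -0.871); φ = arcsin(p_z) ≈ -60.54°, λ = atan2(p_y, p_x) ≈ 161.11°.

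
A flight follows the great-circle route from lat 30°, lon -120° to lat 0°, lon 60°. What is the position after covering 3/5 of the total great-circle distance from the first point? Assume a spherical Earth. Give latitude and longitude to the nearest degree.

≈ lat 60°, lon 60°

Write both endpoints as unit vectors p₁, p₂ with components (cos φ cos λ, cos φ sin λ, sin φ).
The central angle between the endpoints is δ = arccos(p₁·p₂) ≈ 2.618 rad (150.0°).
Interpolate at f = 3/5 with slerp weights a = sin((1−f)δ)/sin δ ≈ 1.732, b = sin(fδ)/sin δ ≈ 2.000.
p = a·p₁ + b·p₂ ≈ (0.250, 0.433, 0.866); φ = arcsin(p_z) ≈ 60.00°, λ = atan2(p_y, p_x) ≈ 60.00°.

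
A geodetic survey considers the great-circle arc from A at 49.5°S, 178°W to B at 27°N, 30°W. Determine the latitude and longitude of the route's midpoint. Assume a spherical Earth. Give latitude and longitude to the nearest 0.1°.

≈ 32.3°S, 75.3°W

From cos δ = sin φ₁ sin φ₂ + cos φ₁ cos φ₂ cos Δλ, the central angle is δ ≈ 2.561 rad (146.7°).
Interpolate at f = 1/2 with slerp weights a = sin((1−f)δ)/sin δ ≈ 1.746, b = sin(fδ)/sin δ ≈ 1.746.
p = a·p₁ + b·p₂ ≈ (0.214, -0.817, -0.535); φ = arcsin(p_z) ≈ -32.34°, λ = atan2(p_y, p_x) ≈ -75.33°.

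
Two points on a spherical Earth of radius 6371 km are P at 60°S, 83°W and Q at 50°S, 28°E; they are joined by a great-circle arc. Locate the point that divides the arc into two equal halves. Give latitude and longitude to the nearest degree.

≈ 68°S, 17°W

From cos δ = sin φ₁ sin φ₂ + cos φ₁ cos φ₂ cos Δλ, the central angle is δ ≈ 0.991 rad (56.8°).
Interpolate at f = 1/2 with slerp weights a = sin((1−f)δ)/sin δ ≈ 0.568, b = sin(fδ)/sin δ ≈ 0.568.
p = a·p₁ + b·p₂ ≈ (0.357, -0.111, -0.927); φ = arcsin(p_z) ≈ -68.05°, λ = atan2(p_y, p_x) ≈ -17.20°.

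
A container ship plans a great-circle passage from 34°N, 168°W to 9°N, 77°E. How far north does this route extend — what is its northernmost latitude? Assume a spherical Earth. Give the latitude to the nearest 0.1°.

The great circle lies in the plane with unit normal n̂ = (p₁ × p₂)/|p₁ × p₂|.
Here n̂_z ≈ -0.768; the vertex latitude is φ_max = arccos|n̂_z| ≈ 39.8°.
Check via Clairaut: cos φ_max = |cos φ₁| · sin C = cos(34.0°)·sin(67.9°) ≈ 0.768, again giving ≈ 39.8°.

≈ 39.8°N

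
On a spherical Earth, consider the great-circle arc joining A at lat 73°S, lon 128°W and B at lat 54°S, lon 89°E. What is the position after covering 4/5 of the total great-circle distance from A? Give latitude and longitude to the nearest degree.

Write both endpoints as unit vectors p₁, p₂ with components (cos φ cos λ, cos φ sin λ, sin φ).
The central angle between the endpoints is δ = arccos(p₁·p₂) ≈ 0.881 rad (50.5°).
Interpolate at f = 4/5 with slerp weights a = sin((1−f)δ)/sin δ ≈ 0.227, b = sin(fδ)/sin δ ≈ 0.840.
p = a·p₁ + b·p₂ ≈ (-0.032, 0.441, -0.897); φ = arcsin(p_z) ≈ -63.74°, λ = atan2(p_y, p_x) ≈ 94.19°.

≈ lat 64°S, lon 94°E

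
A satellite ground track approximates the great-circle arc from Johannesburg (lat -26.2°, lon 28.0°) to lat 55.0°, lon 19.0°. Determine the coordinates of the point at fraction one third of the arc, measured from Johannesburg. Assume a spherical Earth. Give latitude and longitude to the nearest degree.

≈ lat 1°, lon 26°

Write both endpoints as unit vectors p₁, p₂ with components (cos φ cos λ, cos φ sin λ, sin φ).
The central angle between the endpoints is δ = arccos(p₁·p₂) ≈ 1.424 rad (81.6°).
Interpolate at f = 1/3 with slerp weights a = sin((1−f)δ)/sin δ ≈ 0.822, b = sin(fδ)/sin δ ≈ 0.462.
p = a·p₁ + b·p₂ ≈ (0.902, 0.432, 0.016); φ = arcsin(p_z) ≈ 0.89°, λ = atan2(p_y, p_x) ≈ 25.62°.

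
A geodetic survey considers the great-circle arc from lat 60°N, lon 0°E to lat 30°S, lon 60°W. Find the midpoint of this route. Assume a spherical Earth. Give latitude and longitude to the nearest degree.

Write both endpoints as unit vectors p₁, p₂ with components (cos φ cos λ, cos φ sin λ, sin φ).
The central angle between the endpoints is δ = arccos(p₁·p₂) ≈ 1.789 rad (102.5°).
Interpolate at f = 1/2 with slerp weights a = sin((1−f)δ)/sin δ ≈ 0.799, b = sin(fδ)/sin δ ≈ 0.799.
p = a·p₁ + b·p₂ ≈ (0.745, -0.599, 0.292); φ = arcsin(p_z) ≈ 17.00°, λ = atan2(p_y, p_x) ≈ -38.79°.

≈ lat 17°N, lon 39°W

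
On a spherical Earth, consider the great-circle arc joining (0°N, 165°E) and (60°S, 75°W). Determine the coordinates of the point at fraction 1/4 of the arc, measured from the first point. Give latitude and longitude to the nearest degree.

Write both endpoints as unit vectors p₁, p₂ with components (cos φ cos λ, cos φ sin λ, sin φ).
The central angle between the endpoints is δ = arccos(p₁·p₂) ≈ 1.823 rad (104.5°).
Interpolate at f = 1/4 with slerp weights a = sin((1−f)δ)/sin δ ≈ 1.012, b = sin(fδ)/sin δ ≈ 0.455.
p = a·p₁ + b·p₂ ≈ (-0.918, 0.042, -0.394); φ = arcsin(p_z) ≈ -23.19°, λ = atan2(p_y, p_x) ≈ 177.37°.

≈ (23°S, 177°E)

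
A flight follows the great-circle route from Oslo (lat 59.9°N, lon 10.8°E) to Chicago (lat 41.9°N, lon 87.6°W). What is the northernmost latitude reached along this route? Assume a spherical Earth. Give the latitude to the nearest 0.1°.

≈ 64.3°N

The great circle lies in the plane with unit normal n̂ = (p₁ × p₂)/|p₁ × p₂|.
Here n̂_z ≈ -0.433; the vertex latitude is φ_max = arccos|n̂_z| ≈ 64.3°.
Check via Clairaut: cos φ_max = |cos φ₁| · sin C = cos(59.9°)·sin(59.8°) ≈ 0.433, again giving ≈ 64.3°.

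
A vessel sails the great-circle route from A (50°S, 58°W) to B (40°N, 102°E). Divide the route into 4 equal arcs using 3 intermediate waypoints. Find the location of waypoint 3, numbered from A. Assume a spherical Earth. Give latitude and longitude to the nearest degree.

Write both endpoints as unit vectors p₁, p₂ with components (cos φ cos λ, cos φ sin λ, sin φ).
The central angle between the endpoints is δ = arccos(p₁·p₂) ≈ 2.841 rad (162.8°).
Interpolate at f = 3/4 with slerp weights a = sin((1−f)δ)/sin δ ≈ 2.201, b = sin(fδ)/sin δ ≈ 2.860.
p = a·p₁ + b·p₂ ≈ (0.294, 0.944, 0.153); φ = arcsin(p_z) ≈ 8.78°, λ = atan2(p_y, p_x) ≈ 72.69°.

≈ (9°N, 73°E)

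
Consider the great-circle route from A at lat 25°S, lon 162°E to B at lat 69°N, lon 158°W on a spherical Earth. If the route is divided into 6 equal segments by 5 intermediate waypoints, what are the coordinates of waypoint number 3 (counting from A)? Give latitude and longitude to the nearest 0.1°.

Write both endpoints as unit vectors p₁, p₂ with components (cos φ cos λ, cos φ sin λ, sin φ).
The central angle between the endpoints is δ = arccos(p₁·p₂) ≈ 1.717 rad (98.4°).
Interpolate at f = 3/6 with slerp weights a = sin((1−f)δ)/sin δ ≈ 0.765, b = sin(fδ)/sin δ ≈ 0.765.
p = a·p₁ + b·p₂ ≈ (-0.914, 0.112, 0.391); φ = arcsin(p_z) ≈ 23.01°, λ = atan2(p_y, p_x) ≈ 173.04°.

≈ lat 23.0°N, lon 173.0°E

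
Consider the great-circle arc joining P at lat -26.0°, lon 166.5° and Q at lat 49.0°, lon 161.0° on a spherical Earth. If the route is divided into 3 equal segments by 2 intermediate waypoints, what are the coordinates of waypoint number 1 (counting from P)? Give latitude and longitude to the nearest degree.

≈ lat -1°, lon 165°

Convert each endpoint to a unit vector on the sphere (x = cos φ cos λ, y = cos φ sin λ, z = sin φ).
The central angle between the endpoints is δ = arccos(p₁·p₂) ≈ 1.312 rad (75.2°).
Interpolate at f = 1/3 with slerp weights a = sin((1−f)δ)/sin δ ≈ 0.794, b = sin(fδ)/sin δ ≈ 0.438.
p = a·p₁ + b·p₂ ≈ (-0.965, 0.260, -0.017); φ = arcsin(p_z) ≈ -0.99°, λ = atan2(p_y, p_x) ≈ 164.92°.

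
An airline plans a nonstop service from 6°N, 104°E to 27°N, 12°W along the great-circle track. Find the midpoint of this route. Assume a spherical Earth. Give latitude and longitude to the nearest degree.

≈ 29°N, 51°E

The haversine formula gives a central angle δ ≈ 1.919 rad (109.9°) between the endpoints.
Interpolate at f = 1/2 with slerp weights a = sin((1−f)δ)/sin δ ≈ 0.871, b = sin(fδ)/sin δ ≈ 0.871.
p = a·p₁ + b·p₂ ≈ (0.550, 0.679, 0.486); φ = arcsin(p_z) ≈ 29.11°, λ = atan2(p_y, p_x) ≈ 51.02°.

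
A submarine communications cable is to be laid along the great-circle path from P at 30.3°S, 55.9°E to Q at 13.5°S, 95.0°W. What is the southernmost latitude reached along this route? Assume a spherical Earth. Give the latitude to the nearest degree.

≈ 59°S

The great circle lies in the plane with unit normal n̂ = (p₁ × p₂)/|p₁ × p₂|.
Here n̂_z ≈ -0.518; the vertex latitude is φ_max = arccos|n̂_z| ≈ 58.8°.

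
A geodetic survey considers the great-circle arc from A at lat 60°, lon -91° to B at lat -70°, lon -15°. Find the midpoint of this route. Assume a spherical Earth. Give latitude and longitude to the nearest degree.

≈ lat -6°, lon -61°

From cos δ = sin φ₁ sin φ₂ + cos φ₁ cos φ₂ cos Δλ, the central angle is δ ≈ 2.453 rad (140.6°).
Interpolate at f = 1/2 with slerp weights a = sin((1−f)δ)/sin δ ≈ 1.482, b = sin(fδ)/sin δ ≈ 1.482.
p = a·p₁ + b·p₂ ≈ (0.477, -0.872, -0.109); φ = arcsin(p_z) ≈ -6.27°, λ = atan2(p_y, p_x) ≈ -61.34°.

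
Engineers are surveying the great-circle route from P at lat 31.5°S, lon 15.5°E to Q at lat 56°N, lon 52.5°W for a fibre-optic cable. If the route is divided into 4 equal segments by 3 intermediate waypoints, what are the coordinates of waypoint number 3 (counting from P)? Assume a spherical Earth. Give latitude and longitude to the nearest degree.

Convert each endpoint to a unit vector on the sphere (x = cos φ cos λ, y = cos φ sin λ, z = sin φ).
The central angle between the endpoints is δ = arccos(p₁·p₂) ≈ 1.828 rad (104.7°).
Interpolate at f = 3/4 with slerp weights a = sin((1−f)δ)/sin δ ≈ 0.456, b = sin(fδ)/sin δ ≈ 1.014.
p = a·p₁ + b·p₂ ≈ (0.720, -0.346, 0.602); φ = arcsin(p_z) ≈ 37.00°, λ = atan2(p_y, p_x) ≈ -25.65°.

≈ lat 37°N, lon 26°W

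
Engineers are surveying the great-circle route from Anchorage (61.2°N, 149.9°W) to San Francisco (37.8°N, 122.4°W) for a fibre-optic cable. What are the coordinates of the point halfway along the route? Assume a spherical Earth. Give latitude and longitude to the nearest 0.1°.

Write both endpoints as unit vectors p₁, p₂ with components (cos φ cos λ, cos φ sin λ, sin φ).
The central angle between the endpoints is δ = arccos(p₁·p₂) ≈ 0.506 rad (29.0°).
Interpolate at f = 1/2 with slerp weights a = sin((1−f)δ)/sin δ ≈ 0.516, b = sin(fδ)/sin δ ≈ 0.516.
p = a·p₁ + b·p₂ ≈ (-0.434, -0.469, 0.769); φ = arcsin(p_z) ≈ 50.27°, λ = atan2(p_y, p_x) ≈ -132.75°.

≈ (50.3°N, 132.8°W)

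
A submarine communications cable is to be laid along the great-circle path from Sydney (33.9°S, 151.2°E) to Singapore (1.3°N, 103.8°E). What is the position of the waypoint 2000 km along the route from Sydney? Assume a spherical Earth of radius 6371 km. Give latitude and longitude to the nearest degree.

≈ 24°S, 134°E

Convert each endpoint to a unit vector on the sphere (x = cos φ cos λ, y = cos φ sin λ, z = sin φ).
The central angle between the endpoints is δ = arccos(p₁·p₂) ≈ 0.990 rad (56.7°). The total great-circle distance is δ·R ≈ 0.990 × 6371 ≈ 6305 km, so the target fraction is f = 2000/6305 ≈ 0.317.
Interpolate at f ≈ 0.317 with slerp weights a = sin((1−f)δ)/sin δ ≈ 0.748, b = sin(fδ)/sin δ ≈ 0.369.
p = a·p₁ + b·p₂ ≈ (-0.632, 0.658, -0.409); φ = arcsin(p_z) ≈ -24.14°, λ = atan2(p_y, p_x) ≈ 133.87°.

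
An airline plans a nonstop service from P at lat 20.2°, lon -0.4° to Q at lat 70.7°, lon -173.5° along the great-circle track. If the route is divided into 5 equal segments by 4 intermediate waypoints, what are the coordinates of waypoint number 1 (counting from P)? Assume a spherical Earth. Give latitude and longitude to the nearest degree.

≈ lat 38°, lon -1°

Write both endpoints as unit vectors p₁, p₂ with components (cos φ cos λ, cos φ sin λ, sin φ).
The central angle between the endpoints is δ = arccos(p₁·p₂) ≈ 1.553 rad (89.0°).
Interpolate at f = 1/5 with slerp weights a = sin((1−f)δ)/sin δ ≈ 0.947, b = sin(fδ)/sin δ ≈ 0.306.
p = a·p₁ + b·p₂ ≈ (0.788, -0.018, 0.615); φ = arcsin(p_z) ≈ 37.98°, λ = atan2(p_y, p_x) ≈ -1.28°.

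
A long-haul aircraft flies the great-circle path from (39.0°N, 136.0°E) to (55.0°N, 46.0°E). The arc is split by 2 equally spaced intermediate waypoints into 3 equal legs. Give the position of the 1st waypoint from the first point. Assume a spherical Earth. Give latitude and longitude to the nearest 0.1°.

Write both endpoints as unit vectors p₁, p₂ with components (cos φ cos λ, cos φ sin λ, sin φ).
The central angle between the endpoints is δ = arccos(p₁·p₂) ≈ 1.029 rad (59.0°).
Interpolate at f = 1/3 with slerp weights a = sin((1−f)δ)/sin δ ≈ 0.739, b = sin(fδ)/sin δ ≈ 0.393.
p = a·p₁ + b·p₂ ≈ (-0.257, 0.561, 0.787); φ = arcsin(p_z) ≈ 51.89°, λ = atan2(p_y, p_x) ≈ 114.60°.

≈ (51.9°N, 114.6°E)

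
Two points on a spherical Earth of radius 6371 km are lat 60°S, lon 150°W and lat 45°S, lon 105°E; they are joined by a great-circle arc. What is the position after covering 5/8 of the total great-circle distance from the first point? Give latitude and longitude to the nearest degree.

≈ lat 61°S, lon 131°E

Write both endpoints as unit vectors p₁, p₂ with components (cos φ cos λ, cos φ sin λ, sin φ).
The central angle between the endpoints is δ = arccos(p₁·p₂) ≈ 1.023 rad (58.6°).
Interpolate at f = 5/8 with slerp weights a = sin((1−f)δ)/sin δ ≈ 0.438, b = sin(fδ)/sin δ ≈ 0.699.
p = a·p₁ + b·p₂ ≈ (-0.318, 0.368, -0.874); φ = arcsin(p_z) ≈ -60.92°, λ = atan2(p_y, p_x) ≈ 130.83°.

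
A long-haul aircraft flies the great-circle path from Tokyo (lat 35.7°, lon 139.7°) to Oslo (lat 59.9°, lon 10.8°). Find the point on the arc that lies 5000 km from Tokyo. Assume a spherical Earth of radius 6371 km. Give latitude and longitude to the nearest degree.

Convert each endpoint to a unit vector on the sphere (x = cos φ cos λ, y = cos φ sin λ, z = sin φ).
The central angle between the endpoints is δ = arccos(p₁·p₂) ≈ 1.319 rad (75.6°). The total great-circle distance is δ·R ≈ 1.319 × 6371 ≈ 8404 km, so the target fraction is f = 5000/8404 ≈ 0.595.
Interpolate at f ≈ 0.595 with slerp weights a = sin((1−f)δ)/sin δ ≈ 0.526, b = sin(fδ)/sin δ ≈ 0.730.
p = a·p₁ + b·p₂ ≈ (0.034, 0.345, 0.938); φ = arcsin(p_z) ≈ 69.73°, λ = atan2(p_y, p_x) ≈ 84.39°.

≈ lat 70°, lon 84°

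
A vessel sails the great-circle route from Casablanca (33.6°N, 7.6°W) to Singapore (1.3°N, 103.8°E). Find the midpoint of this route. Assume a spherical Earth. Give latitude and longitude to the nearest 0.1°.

≈ 28.9°N, 55.7°E

Convert each endpoint to a unit vector on the sphere (x = cos φ cos λ, y = cos φ sin λ, z = sin φ).
The central angle between the endpoints is δ = arccos(p₁·p₂) ≈ 1.866 rad (106.9°).
Interpolate at f = 1/2 with slerp weights a = sin((1−f)δ)/sin δ ≈ 0.840, b = sin(fδ)/sin δ ≈ 0.840.
p = a·p₁ + b·p₂ ≈ (0.493, 0.723, 0.484); φ = arcsin(p_z) ≈ 28.94°, λ = atan2(p_y, p_x) ≈ 55.70°.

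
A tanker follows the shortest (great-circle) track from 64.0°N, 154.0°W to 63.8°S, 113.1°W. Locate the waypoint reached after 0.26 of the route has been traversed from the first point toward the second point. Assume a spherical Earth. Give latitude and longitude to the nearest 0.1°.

The haversine formula gives a central angle δ ≈ 2.292 rad (131.3°) between the endpoints.
Interpolate at f = 0.26 with slerp weights a = sin((1−f)δ)/sin δ ≈ 1.321, b = sin(fδ)/sin δ ≈ 0.747.
p = a·p₁ + b·p₂ ≈ (-0.650, -0.557, 0.517); φ = arcsin(p_z) ≈ 31.12°, λ = atan2(p_y, p_x) ≈ -139.39°.

≈ 31.1°N, 139.4°W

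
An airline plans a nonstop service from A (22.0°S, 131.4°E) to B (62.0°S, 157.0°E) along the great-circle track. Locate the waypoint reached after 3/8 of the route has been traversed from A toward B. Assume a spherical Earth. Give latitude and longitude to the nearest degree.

Write both endpoints as unit vectors p₁, p₂ with components (cos φ cos λ, cos φ sin λ, sin φ).
The central angle between the endpoints is δ = arccos(p₁·p₂) ≈ 0.762 rad (43.7°).
Interpolate at f = 3/8 with slerp weights a = sin((1−f)δ)/sin δ ≈ 0.664, b = sin(fδ)/sin δ ≈ 0.408.
p = a·p₁ + b·p₂ ≈ (-0.584, 0.537, -0.609); φ = arcsin(p_z) ≈ -37.54°, λ = atan2(p_y, p_x) ≈ 137.40°.

≈ (38°S, 137°E)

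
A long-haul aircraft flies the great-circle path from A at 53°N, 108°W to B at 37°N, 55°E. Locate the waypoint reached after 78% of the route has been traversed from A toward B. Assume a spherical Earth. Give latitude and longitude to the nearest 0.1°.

The haversine formula gives a central angle δ ≈ 1.550 rad (88.8°) between the endpoints.
Interpolate at f = 0.78 with slerp weights a = sin((1−f)δ)/sin δ ≈ 0.334, b = sin(fδ)/sin δ ≈ 0.935.
p = a·p₁ + b·p₂ ≈ (0.366, 0.421, 0.830); φ = arcsin(p_z) ≈ 56.10°, λ = atan2(p_y, p_x) ≈ 48.94°.

≈ 56.1°N, 48.9°E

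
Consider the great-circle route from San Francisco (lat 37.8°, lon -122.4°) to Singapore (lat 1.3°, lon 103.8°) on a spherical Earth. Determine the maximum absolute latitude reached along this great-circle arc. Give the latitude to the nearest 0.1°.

≈ 47.6°

The great circle lies in the plane with unit normal n̂ = (p₁ × p₂)/|p₁ × p₂|.
Here n̂_z ≈ -0.674; the vertex latitude is φ_max = arccos|n̂_z| ≈ 47.6°.
Check via Clairaut: cos φ_max = |cos φ₁| · sin C = cos(37.8°)·sin(58.5°) ≈ 0.674, again giving ≈ 47.6°.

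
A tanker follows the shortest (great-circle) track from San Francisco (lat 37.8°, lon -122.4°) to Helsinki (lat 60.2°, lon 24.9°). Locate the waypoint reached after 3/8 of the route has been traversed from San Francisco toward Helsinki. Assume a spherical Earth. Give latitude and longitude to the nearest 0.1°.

≈ lat 65.1°, lon -103.8°

Write both endpoints as unit vectors p₁, p₂ with components (cos φ cos λ, cos φ sin λ, sin φ).
The central angle between the endpoints is δ = arccos(p₁·p₂) ≈ 1.368 rad (78.4°).
Interpolate at f = 3/8 with slerp weights a = sin((1−f)δ)/sin δ ≈ 0.770, b = sin(fδ)/sin δ ≈ 0.501.
p = a·p₁ + b·p₂ ≈ (-0.100, -0.409, 0.907); φ = arcsin(p_z) ≈ 65.09°, λ = atan2(p_y, p_x) ≈ -103.77°.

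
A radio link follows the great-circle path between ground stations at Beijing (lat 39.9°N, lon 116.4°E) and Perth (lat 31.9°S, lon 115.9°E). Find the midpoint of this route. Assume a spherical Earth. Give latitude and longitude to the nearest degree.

≈ lat 4°N, lon 116°E

From cos δ = sin φ₁ sin φ₂ + cos φ₁ cos φ₂ cos Δλ, the central angle is δ ≈ 1.253 rad (71.8°).
Interpolate at f = 1/2 with slerp weights a = sin((1−f)δ)/sin δ ≈ 0.617, b = sin(fδ)/sin δ ≈ 0.617.
p = a·p₁ + b·p₂ ≈ (-0.439, 0.896, 0.070); φ = arcsin(p_z) ≈ 4.00°, λ = atan2(p_y, p_x) ≈ 116.14°.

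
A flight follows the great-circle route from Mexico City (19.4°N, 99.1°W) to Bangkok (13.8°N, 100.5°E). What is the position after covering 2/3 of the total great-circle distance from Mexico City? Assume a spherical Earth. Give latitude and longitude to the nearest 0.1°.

≈ 50.8°N, 136.8°E

The haversine formula gives a central angle δ ≈ 2.471 rad (141.6°) between the endpoints.
Interpolate at f = 2/3 with slerp weights a = sin((1−f)δ)/sin δ ≈ 1.181, b = sin(fδ)/sin δ ≈ 1.605.
p = a·p₁ + b·p₂ ≈ (-0.460, 0.433, 0.775); φ = arcsin(p_z) ≈ 50.83°, λ = atan2(p_y, p_x) ≈ 136.78°.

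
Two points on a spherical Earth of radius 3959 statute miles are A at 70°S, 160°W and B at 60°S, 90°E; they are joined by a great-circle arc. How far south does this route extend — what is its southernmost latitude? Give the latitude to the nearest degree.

≈ 76°S

The great circle lies in the plane with unit normal n̂ = (p₁ × p₂)/|p₁ × p₂|.
Here n̂_z ≈ -0.245; the vertex latitude is φ_max = arccos|n̂_z| ≈ 75.8°.
Check via Clairaut: cos φ_max = |cos φ₁| · sin C = cos(70.0°)·sin(134.2°) ≈ 0.245, again giving ≈ 75.8°.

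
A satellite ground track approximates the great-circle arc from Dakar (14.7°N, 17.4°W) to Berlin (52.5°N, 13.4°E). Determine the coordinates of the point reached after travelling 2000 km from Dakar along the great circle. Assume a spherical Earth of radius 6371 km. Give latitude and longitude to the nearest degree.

≈ (31°N, 8°W)

Convert each endpoint to a unit vector on the sphere (x = cos φ cos λ, y = cos φ sin λ, z = sin φ).
The central angle between the endpoints is δ = arccos(p₁·p₂) ≈ 0.785 rad (45.0°). The total great-circle distance is δ·R ≈ 0.785 × 6371 ≈ 5004 km, so the target fraction is f = 2000/5004 ≈ 0.400.
Interpolate at f ≈ 0.400 with slerp weights a = sin((1−f)δ)/sin δ ≈ 0.642, b = sin(fδ)/sin δ ≈ 0.437.
p = a·p₁ + b·p₂ ≈ (0.851, -0.124, 0.509); φ = arcsin(p_z) ≈ 30.63°, λ = atan2(p_y, p_x) ≈ -8.30°.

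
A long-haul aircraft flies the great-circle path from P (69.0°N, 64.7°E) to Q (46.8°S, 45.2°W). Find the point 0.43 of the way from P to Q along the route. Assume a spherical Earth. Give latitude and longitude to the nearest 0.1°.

≈ (26.4°N, 10.2°W)

The haversine formula gives a central angle δ ≈ 2.440 rad (139.8°) between the endpoints.
Interpolate at f = 0.43 with slerp weights a = sin((1−f)δ)/sin δ ≈ 1.525, b = sin(fδ)/sin δ ≈ 1.344.
p = a·p₁ + b·p₂ ≈ (0.882, -0.159, 0.444); φ = arcsin(p_z) ≈ 26.36°, λ = atan2(p_y, p_x) ≈ -10.20°.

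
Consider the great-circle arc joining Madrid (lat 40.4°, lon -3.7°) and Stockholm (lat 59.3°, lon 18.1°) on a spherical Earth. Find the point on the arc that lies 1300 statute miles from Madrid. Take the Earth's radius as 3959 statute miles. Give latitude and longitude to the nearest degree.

≈ lat 56°, lon 12°

Write both endpoints as unit vectors p₁, p₂ with components (cos φ cos λ, cos φ sin λ, sin φ).
The central angle between the endpoints is δ = arccos(p₁·p₂) ≈ 0.407 rad (23.3°). The total great-circle distance is δ·R ≈ 0.407 × 3959 ≈ 1612 mi, so the target fraction is f = 1300/1612 ≈ 0.807.
Interpolate at f ≈ 0.807 with slerp weights a = sin((1−f)δ)/sin δ ≈ 0.199, b = sin(fδ)/sin δ ≈ 0.815.
p = a·p₁ + b·p₂ ≈ (0.546, 0.119, 0.829); φ = arcsin(p_z) ≈ 56.01°, λ = atan2(p_y, p_x) ≈ 12.33°.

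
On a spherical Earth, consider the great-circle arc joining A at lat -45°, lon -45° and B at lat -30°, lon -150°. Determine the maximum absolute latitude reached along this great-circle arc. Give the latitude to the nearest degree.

The great circle lies in the plane with unit normal n̂ = (p₁ × p₂)/|p₁ × p₂|.
Here n̂_z ≈ -0.603; the vertex latitude is φ_max = arccos|n̂_z| ≈ 52.9°.

≈ -53°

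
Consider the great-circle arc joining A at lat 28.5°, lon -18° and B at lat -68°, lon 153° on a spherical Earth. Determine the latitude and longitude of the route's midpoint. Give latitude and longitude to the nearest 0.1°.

≈ lat -41.3°, lon -11.4°

Write both endpoints as unit vectors p₁, p₂ with components (cos φ cos λ, cos φ sin λ, sin φ).
The central angle between the endpoints is δ = arccos(p₁·p₂) ≈ 2.446 rad (140.1°).
Interpolate at f = 1/2 with slerp weights a = sin((1−f)δ)/sin δ ≈ 1.467, b = sin(fδ)/sin δ ≈ 1.467.
p = a·p₁ + b·p₂ ≈ (0.736, -0.149, -0.660); φ = arcsin(p_z) ≈ -41.30°, λ = atan2(p_y, p_x) ≈ -11.43°.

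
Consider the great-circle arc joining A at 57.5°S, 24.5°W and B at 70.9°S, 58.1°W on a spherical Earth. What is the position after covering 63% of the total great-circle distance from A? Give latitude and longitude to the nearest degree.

≈ 67°S, 42°W

From cos δ = sin φ₁ sin φ₂ + cos φ₁ cos φ₂ cos Δλ, the central angle is δ ≈ 0.338 rad (19.4°).
Interpolate at f = 0.63 with slerp weights a = sin((1−f)δ)/sin δ ≈ 0.376, b = sin(fδ)/sin δ ≈ 0.637.
p = a·p₁ + b·p₂ ≈ (0.294, -0.261, -0.919); φ = arcsin(p_z) ≈ -66.85°, λ = atan2(p_y, p_x) ≈ -41.57°.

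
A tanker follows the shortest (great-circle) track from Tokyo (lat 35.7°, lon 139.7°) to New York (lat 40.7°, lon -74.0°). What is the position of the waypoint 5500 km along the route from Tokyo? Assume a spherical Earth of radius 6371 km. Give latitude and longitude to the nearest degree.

From cos δ = sin φ₁ sin φ₂ + cos φ₁ cos φ₂ cos Δλ, the central angle is δ ≈ 1.703 rad (97.6°). The total great-circle distance is δ·R ≈ 1.703 × 6371 ≈ 10849 km, so the target fraction is f = 5500/10849 ≈ 0.507.
Interpolate at f ≈ 0.507 with slerp weights a = sin((1−f)δ)/sin δ ≈ 0.751, b = sin(fδ)/sin δ ≈ 0.767.
p = a·p₁ + b·p₂ ≈ (-0.305, -0.164, 0.938); φ = arcsin(p_z) ≈ 69.74°, λ = atan2(p_y, p_x) ≈ -151.68°.

≈ lat 70°, lon -152°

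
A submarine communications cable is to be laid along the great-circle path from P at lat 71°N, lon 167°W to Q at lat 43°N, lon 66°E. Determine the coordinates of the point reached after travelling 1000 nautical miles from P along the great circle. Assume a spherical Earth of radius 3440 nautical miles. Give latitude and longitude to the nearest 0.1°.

From cos δ = sin φ₁ sin φ₂ + cos φ₁ cos φ₂ cos Δλ, the central angle is δ ≈ 1.045 rad (59.9°). The total great-circle distance is δ·R ≈ 1.045 × 3440 ≈ 3596 nmi, so the target fraction is f = 1000/3596 ≈ 0.278.
Interpolate at f ≈ 0.278 with slerp weights a = sin((1−f)δ)/sin δ ≈ 0.792, b = sin(fδ)/sin δ ≈ 0.331.
p = a·p₁ + b·p₂ ≈ (-0.153, 0.163, 0.975); φ = arcsin(p_z) ≈ 77.08°, λ = atan2(p_y, p_x) ≈ 133.06°.

≈ lat 77.1°N, lon 133.1°E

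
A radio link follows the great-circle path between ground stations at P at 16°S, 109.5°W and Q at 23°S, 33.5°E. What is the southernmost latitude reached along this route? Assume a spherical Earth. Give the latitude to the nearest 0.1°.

The great circle lies in the plane with unit normal n̂ = (p₁ × p₂)/|p₁ × p₂|.
Here n̂_z ≈ +0.665; the vertex latitude is φ_max = arccos|n̂_z| ≈ 48.3°.
Check via Clairaut: cos φ_max = |cos φ₁| · sin C = cos(16.0°)·sin(136.2°) ≈ 0.665, again giving ≈ 48.3°.

≈ 48.3°S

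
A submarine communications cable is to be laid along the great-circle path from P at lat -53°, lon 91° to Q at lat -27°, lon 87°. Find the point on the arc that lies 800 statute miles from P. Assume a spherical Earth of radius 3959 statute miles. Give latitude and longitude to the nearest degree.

Convert each endpoint to a unit vector on the sphere (x = cos φ cos λ, y = cos φ sin λ, z = sin φ).
The central angle between the endpoints is δ = arccos(p₁·p₂) ≈ 0.457 rad (26.2°). The total great-circle distance is δ·R ≈ 0.457 × 3959 ≈ 1808 mi, so the target fraction is f = 800/1808 ≈ 0.442.
Interpolate at f ≈ 0.442 with slerp weights a = sin((1−f)δ)/sin δ ≈ 0.571, b = sin(fδ)/sin δ ≈ 0.455.
p = a·p₁ + b·p₂ ≈ (0.015, 0.749, -0.663); φ = arcsin(p_z) ≈ -41.51°, λ = atan2(p_y, p_x) ≈ 88.84°.

≈ lat -42°, lon 89°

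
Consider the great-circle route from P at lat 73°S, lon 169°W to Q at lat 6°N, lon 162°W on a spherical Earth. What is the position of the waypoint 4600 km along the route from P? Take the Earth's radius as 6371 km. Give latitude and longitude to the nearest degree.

≈ lat 32°S, lon 163°W

Write both endpoints as unit vectors p₁, p₂ with components (cos φ cos λ, cos φ sin λ, sin φ).
The central angle between the endpoints is δ = arccos(p₁·p₂) ≈ 1.381 rad (79.1°). The total great-circle distance is δ·R ≈ 1.381 × 6371 ≈ 8798 km, so the target fraction is f = 4600/8798 ≈ 0.523.
Interpolate at f ≈ 0.523 with slerp weights a = sin((1−f)δ)/sin δ ≈ 0.624, b = sin(fδ)/sin δ ≈ 0.673.
p = a·p₁ + b·p₂ ≈ (-0.815, -0.242, -0.526); φ = arcsin(p_z) ≈ -31.73°, λ = atan2(p_y, p_x) ≈ -163.50°.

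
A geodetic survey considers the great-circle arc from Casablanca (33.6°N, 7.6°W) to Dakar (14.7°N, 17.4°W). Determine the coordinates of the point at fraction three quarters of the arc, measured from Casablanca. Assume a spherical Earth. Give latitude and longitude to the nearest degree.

Convert each endpoint to a unit vector on the sphere (x = cos φ cos λ, y = cos φ sin λ, z = sin φ).
The central angle between the endpoints is δ = arccos(p₁·p₂) ≈ 0.364 rad (20.9°).
Interpolate at f = 3/4 with slerp weights a = sin((1−f)δ)/sin δ ≈ 0.255, b = sin(fδ)/sin δ ≈ 0.757.
p = a·p₁ + b·p₂ ≈ (0.910, -0.247, 0.333); φ = arcsin(p_z) ≈ 19.48°, λ = atan2(p_y, p_x) ≈ -15.20°.

≈ 19°N, 15°W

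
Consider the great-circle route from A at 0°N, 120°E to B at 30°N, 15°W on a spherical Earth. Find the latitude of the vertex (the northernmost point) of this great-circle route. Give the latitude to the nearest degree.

≈ 39°N

The great circle lies in the plane with unit normal n̂ = (p₁ × p₂)/|p₁ × p₂|.
Here n̂_z ≈ -0.775; the vertex latitude is φ_max = arccos|n̂_z| ≈ 39.2°.
Check via Clairaut: cos φ_max = |cos φ₁| · sin C = cos(0.0°)·sin(50.8°) ≈ 0.775, again giving ≈ 39.2°.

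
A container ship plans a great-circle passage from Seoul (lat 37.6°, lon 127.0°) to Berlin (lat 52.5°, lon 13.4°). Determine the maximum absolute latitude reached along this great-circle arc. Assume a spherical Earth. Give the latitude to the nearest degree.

≈ 62°

The great circle lies in the plane with unit normal n̂ = (p₁ × p₂)/|p₁ × p₂|.
Here n̂_z ≈ -0.462; the vertex latitude is φ_max = arccos|n̂_z| ≈ 62.5°.
Check via Clairaut: cos φ_max = |cos φ₁| · sin C = cos(37.6°)·sin(35.7°) ≈ 0.462, again giving ≈ 62.5°.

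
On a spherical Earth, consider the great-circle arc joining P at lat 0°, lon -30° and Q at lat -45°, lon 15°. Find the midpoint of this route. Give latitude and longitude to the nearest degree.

From cos δ = sin φ₁ sin φ₂ + cos φ₁ cos φ₂ cos Δλ, the central angle is δ ≈ 1.047 rad (60.0°).
Interpolate at f = 1/2 with slerp weights a = sin((1−f)δ)/sin δ ≈ 0.577, b = sin(fδ)/sin δ ≈ 0.577.
p = a·p₁ + b·p₂ ≈ (0.894, -0.183, -0.408); φ = arcsin(p_z) ≈ -24.09°, λ = atan2(p_y, p_x) ≈ -11.57°.

≈ lat -24°, lon -12°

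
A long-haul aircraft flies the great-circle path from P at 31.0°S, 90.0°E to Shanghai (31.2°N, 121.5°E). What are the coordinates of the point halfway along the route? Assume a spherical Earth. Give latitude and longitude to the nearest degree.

≈ 0°N, 106°E

The haversine formula gives a central angle δ ≈ 1.204 rad (69.0°) between the endpoints.
Interpolate at f = 1/2 with slerp weights a = sin((1−f)δ)/sin δ ≈ 0.607, b = sin(fδ)/sin δ ≈ 0.607.
p = a·p₁ + b·p₂ ≈ (-0.271, 0.963, 0.002); φ = arcsin(p_z) ≈ 0.10°, λ = atan2(p_y, p_x) ≈ 105.73°.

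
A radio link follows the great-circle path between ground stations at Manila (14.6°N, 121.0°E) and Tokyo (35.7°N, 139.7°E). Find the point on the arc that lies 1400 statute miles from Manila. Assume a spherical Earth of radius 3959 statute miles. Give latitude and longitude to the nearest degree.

≈ 31°N, 134°E

Convert each endpoint to a unit vector on the sphere (x = cos φ cos λ, y = cos φ sin λ, z = sin φ).
The central angle between the endpoints is δ = arccos(p₁·p₂) ≈ 0.470 rad (26.9°). The total great-circle distance is δ·R ≈ 0.470 × 3959 ≈ 1862 mi, so the target fraction is f = 1400/1862 ≈ 0.752.
Interpolate at f ≈ 0.752 with slerp weights a = sin((1−f)δ)/sin δ ≈ 0.257, b = sin(fδ)/sin δ ≈ 0.764.
p = a·p₁ + b·p₂ ≈ (-0.601, 0.614, 0.511); φ = arcsin(p_z) ≈ 30.71°, λ = atan2(p_y, p_x) ≈ 134.38°.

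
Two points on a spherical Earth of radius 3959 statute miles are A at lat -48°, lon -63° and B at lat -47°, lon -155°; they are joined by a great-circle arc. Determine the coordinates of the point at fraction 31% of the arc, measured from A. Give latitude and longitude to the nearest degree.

Write both endpoints as unit vectors p₁, p₂ with components (cos φ cos λ, cos φ sin λ, sin φ).
The central angle between the endpoints is δ = arccos(p₁·p₂) ≈ 1.015 rad (58.2°).
Interpolate at f = 0.31 with slerp weights a = sin((1−f)δ)/sin δ ≈ 0.759, b = sin(fδ)/sin δ ≈ 0.364.
p = a·p₁ + b·p₂ ≈ (0.005, -0.557, -0.830); φ = arcsin(p_z) ≈ -56.13°, λ = atan2(p_y, p_x) ≈ -89.46°.

≈ lat -56°, lon -89°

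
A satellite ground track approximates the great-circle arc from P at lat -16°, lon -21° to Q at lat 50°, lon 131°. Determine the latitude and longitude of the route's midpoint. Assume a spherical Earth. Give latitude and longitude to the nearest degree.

Convert each endpoint to a unit vector on the sphere (x = cos φ cos λ, y = cos φ sin λ, z = sin φ).
The central angle between the endpoints is δ = arccos(p₁·p₂) ≈ 2.429 rad (139.2°).
Interpolate at f = 1/2 with slerp weights a = sin((1−f)δ)/sin δ ≈ 1.434, b = sin(fδ)/sin δ ≈ 1.434.
p = a·p₁ + b·p₂ ≈ (0.682, 0.202, 0.703); φ = arcsin(p_z) ≈ 44.67°, λ = atan2(p_y, p_x) ≈ 16.47°.

≈ lat 45°, lon 16°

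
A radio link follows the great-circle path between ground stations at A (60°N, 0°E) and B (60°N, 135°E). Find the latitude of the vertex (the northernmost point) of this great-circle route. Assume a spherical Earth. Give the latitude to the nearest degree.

The great circle lies in the plane with unit normal n̂ = (p₁ × p₂)/|p₁ × p₂|.
Here n̂_z ≈ +0.216; the vertex latitude is φ_max = arccos|n̂_z| ≈ 77.5°.
Check via Clairaut: cos φ_max = |cos φ₁| · sin C = cos(60.0°)·sin(25.6°) ≈ 0.216, again giving ≈ 77.5°.

≈ 78°N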